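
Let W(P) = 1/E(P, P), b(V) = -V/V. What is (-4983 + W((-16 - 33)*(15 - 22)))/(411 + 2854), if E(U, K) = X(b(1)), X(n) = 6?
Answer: -29897/19590 ≈ -1.5261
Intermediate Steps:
b(V) = -1 (b(V) = -1*1 = -1)
E(U, K) = 6
W(P) = 1/6
(-4983 + W((-16 - 33)*(15 - 22)))/(411 + 2854) = (-4983 + 1/6)/(411 + 2854) = -29897/6/3265 = -29897/6*1/3265 = -29897/19590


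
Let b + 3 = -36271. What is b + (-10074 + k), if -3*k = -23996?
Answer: -115048/3 ≈ -38349.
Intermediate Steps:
b = -36274 (b = -3 - 36271 = -36274)
k = 23996/3 (k = -⅓*(-23996) = 23996/3 ≈ 7998.7)
b + (-10074 + k) = -36274 + (-10074 + 23996/3) = -36274 - 6226/3 = -115048/3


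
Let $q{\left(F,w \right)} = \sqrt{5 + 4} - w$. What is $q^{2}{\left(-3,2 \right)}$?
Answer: $1$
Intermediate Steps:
$q{\left(F,w \right)} = 3 - w$ ($q{\left(F,w \right)} = \sqrt{9} - w = 3 - w$)
$q^{2}{\left(-3,2 \right)} = \left(3 - 2\right)^{2} = 1^{2} = 1$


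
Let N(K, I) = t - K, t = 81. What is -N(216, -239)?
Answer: 135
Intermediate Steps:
N(K, I) = 81 - K
-N(216, -239) = -(81 - 1*216) = -(81 - 216) = -1*(-135) = 135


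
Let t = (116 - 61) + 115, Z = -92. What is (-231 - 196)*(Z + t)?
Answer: -33306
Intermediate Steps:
t = 170 (t = 55 + 115 = 170)
(-231 - 196)*(Z + t) = (-231 - 196)*(-92 + 170) = -427*78 = -33306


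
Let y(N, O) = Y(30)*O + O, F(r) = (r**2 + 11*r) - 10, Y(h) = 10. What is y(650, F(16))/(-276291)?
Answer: -4642/276291 ≈ -0.016801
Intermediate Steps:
F(r) = -10 + r**2 + 11*r
y(N, O) = 11*O (y(N, O) = 10*O + O = 11*O)
y(650, F(16))/(-276291) = (11*(-10 + 16**2 + 11*16))/(-276291) = (11*(-10 + 256 + 176))*(-1/276291) = (11*422)*(-1/276291) = 4642*(-1/276291) = -4642/276291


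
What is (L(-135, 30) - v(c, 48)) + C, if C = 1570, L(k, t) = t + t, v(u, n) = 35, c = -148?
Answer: 1595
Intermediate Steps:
L(k, t) = 2*t
(L(-135, 30) - v(c, 48)) + C = (2*30 - 1*35) + 1570 = (60 - 35) + 1570 = 25 + 1570 = 1595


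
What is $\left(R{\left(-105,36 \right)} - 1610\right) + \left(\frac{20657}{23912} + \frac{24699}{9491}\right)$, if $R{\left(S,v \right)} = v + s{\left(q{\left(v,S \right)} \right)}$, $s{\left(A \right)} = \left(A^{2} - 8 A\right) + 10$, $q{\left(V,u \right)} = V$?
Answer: $- \frac{17913838611}{32421256} \approx -552.53$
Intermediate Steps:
$s{\left(A \right)} = 10 + A^{2} - 8 A$
$R{\left(S,v \right)} = 10 + v^{2} - 7 v$ ($R{\left(S,v \right)} = v + \left(10 + v^{2} - 8 v\right) = 10 + v^{2} - 7 v$)
$\left(R{\left(-105,36 \right)} - 1610\right) + \left(\frac{20657}{23912} + \frac{24699}{9491}\right) = \left(\left(10 + 36^{2} - 252\right) - 1610\right) + \left(\frac{20657}{23912} + \frac{24699}{9491}\right) = \left(\left(10 + 1296 - 252\right) - 1610\right) + \left(20657 \cdot \frac{1}{23912} + 24699 \cdot \frac{1}{9491}\right) = \left(1054 - 1610\right) + \left(\frac{2951}{3416} + \frac{24699}{9491}\right) = -556 + \frac{112379725}{32421256} = - \frac{17913838611}{32421256}$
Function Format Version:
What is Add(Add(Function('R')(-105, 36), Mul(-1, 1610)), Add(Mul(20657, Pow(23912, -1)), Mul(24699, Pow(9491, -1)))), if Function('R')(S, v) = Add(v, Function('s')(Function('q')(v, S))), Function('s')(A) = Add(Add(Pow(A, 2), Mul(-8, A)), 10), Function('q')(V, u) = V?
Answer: Rational(-17913838611, 32421256) ≈ -552.53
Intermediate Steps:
Function('s')(A) = Add(10, Pow(A, 2), Mul(-8, A))
Function('R')(S, v) = Add(10, Pow(v, 2), Mul(-7, v)) (Function('R')(S, v) = Add(v, Add(10, Pow(v, 2), Mul(-8, v))) = Add(10, Pow(v, 2), Mul(-7, v)))
Add(Add(Function('R')(-105, 36), Mul(-1, 1610)), Add(Mul(20657, Pow(23912, -1)), Mul(24699, Pow(9491, -1)))) = Add(Add(Add(10, Pow(36, 2), Mul(-7, 36)), Mul(-1, 1610)), Add(Mul(20657, Pow(23912, -1)), Mul(24699, Pow(9491, -1)))) = Add(Add(Add(10, 1296, -252), -1610), Add(Mul(20657, Rational(1, 23912)), Mul(24699, Rational(1, 9491)))) = Add(Add(1054, -1610), Add(Rational(2951, 3416), Rational(24699, 9491))) = Add(-556, Rational(112379725, 32421256)) = Rational(-17913838611, 32421256)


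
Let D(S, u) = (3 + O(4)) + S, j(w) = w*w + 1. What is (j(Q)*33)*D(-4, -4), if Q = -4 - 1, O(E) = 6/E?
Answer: 429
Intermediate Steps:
Q = -5
j(w) = 1 + w² (j(w) = w² + 1 = 1 + w²)
D(S, u) = 9/2 + S (D(S, u) = (3 + 6/4) + S = (3 + 6*(¼)) + S = (3 + 3/2) + S = 9/2 + S)
(j(Q)*33)*D(-4, -4) = ((1 + (-5)²)*33)*(9/2 - 4) = ((1 + 25)*33)*(½) = (26*33)*(½) = 858*(½) = 429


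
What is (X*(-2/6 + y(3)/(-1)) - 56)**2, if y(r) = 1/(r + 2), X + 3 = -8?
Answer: 565504/225 ≈ 2513.4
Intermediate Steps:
X = -11 (X = -3 - 8 = -11)
y(r) = 1/(2 + r)
(X*(-2/6 + y(3)/(-1)) - 56)**2 = (-11*(-2/6 + 1/((2 + 3)*(-1))) - 56)**2 = (-11*(-2*1/6 - 1/5) - 56)**2 = (-11*(-1/3 + (1/5)*(-1)) - 56)**2 = (-11*(-1/3 - 1/5) - 56)**2 = (-11*(-8/15) - 56)**2 = (88/15 - 56)**2 = (-752/15)**2 = 565504/225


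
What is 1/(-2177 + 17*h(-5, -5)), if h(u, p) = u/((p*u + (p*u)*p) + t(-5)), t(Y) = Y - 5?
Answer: -22/47877 ≈ -0.00045951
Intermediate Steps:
t(Y) = -5 + Y
h(u, p) = u/(-10 + p*u + u*p**2) (h(u, p) = u/((p*u + (p*u)*p) + (-5 - 5)) = u/((p*u + u*p**2) - 10) = u/(-10 + p*u + u*p**2))
1/(-2177 + 17*h(-5, -5)) = 1/(-2177 + 17*(-5/(-10 - 5*(-5) - 5*(-5)**2))) = 1/(-2177 + 17*(-5/(-10 + 25 - 5*25))) = 1/(-2177 + 17*(-5/(-10 + 25 - 125))) = 1/(-2177 + 17*(-5/(-110))) = 1/(-2177 + 17*(-5*(-1/110))) = 1/(-2177 + 17*(1/22)) = 1/(-2177 + 17/22) = 1/(-47877/22) = -22/47877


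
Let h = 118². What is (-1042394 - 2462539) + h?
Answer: -3491009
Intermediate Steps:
h = 13924
(-1042394 - 2462539) + h = (-1042394 - 2462539) + 13924 = -3504933 + 13924 = -3491009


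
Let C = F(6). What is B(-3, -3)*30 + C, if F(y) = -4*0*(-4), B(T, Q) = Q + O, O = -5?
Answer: -240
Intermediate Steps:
B(T, Q) = -5 + Q (B(T, Q) = Q - 5 = -5 + Q)
F(y) = 0 (F(y) = 0*(-4) = 0)
C = 0
B(-3, -3)*30 + C = (-5 - 3)*30 + 0 = -8*30 + 0 = -240 + 0 = -240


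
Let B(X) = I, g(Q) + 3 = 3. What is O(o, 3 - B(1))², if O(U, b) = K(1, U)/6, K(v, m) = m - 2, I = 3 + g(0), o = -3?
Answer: 25/36 ≈ 0.69444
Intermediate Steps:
g(Q) = 0 (g(Q) = -3 + 3 = 0)
I = 3 (I = 3 + 0 = 3)
K(v, m) = -2 + m
B(X) = 3
O(U, b) = -⅓ + U/6 (O(U, b) = (-2 + U)/6 = (-2 + U)*(⅙) = -⅓ + U/6)
O(o, 3 - B(1))² = (-⅓ + (⅙)*(-3))² = (-⅓ - ½)² = (-⅚)² = 25/36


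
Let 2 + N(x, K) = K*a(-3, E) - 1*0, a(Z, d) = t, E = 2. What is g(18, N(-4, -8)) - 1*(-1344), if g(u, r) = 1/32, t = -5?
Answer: 43009/32 ≈ 1344.0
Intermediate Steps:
a(Z, d) = -5
N(x, K) = -2 - 5*K (N(x, K) = -2 + (K*(-5) - 1*0) = -2 + (-5*K + 0) = -2 - 5*K)
g(u, r) = 1/32
g(18, N(-4, -8)) - 1*(-1344) = 1/32 - 1*(-1344) = 1/32 + 1344 = 43009/32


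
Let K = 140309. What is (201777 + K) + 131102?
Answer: 473188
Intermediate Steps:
(201777 + K) + 131102 = (201777 + 140309) + 131102 = 342086 + 131102 = 473188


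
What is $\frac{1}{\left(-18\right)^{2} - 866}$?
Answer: $- \frac{1}{542} \approx -0.001845$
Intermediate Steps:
$\frac{1}{\left(-18\right)^{2} - 866} = \frac{1}{324 - 866} = \frac{1}{-542} = - \frac{1}{542}$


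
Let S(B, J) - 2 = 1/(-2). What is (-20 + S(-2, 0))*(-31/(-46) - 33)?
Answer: 55019/92 ≈ 598.03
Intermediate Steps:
S(B, J) = 3/2 (S(B, J) = 2 + 1/(-2) = 2 - ½ = 3/2)
(-20 + S(-2, 0))*(-31/(-46) - 33) = (-20 + 3/2)*(-31/(-46) - 33) = -37*(-31*(-1/46) - 33)/2 = -37*(31/46 - 33)/2 = -37/2*(-1487/46) = 55019/92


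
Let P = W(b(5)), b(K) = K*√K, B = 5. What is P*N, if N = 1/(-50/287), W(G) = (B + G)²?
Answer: -861 - 287*√5 ≈ -1502.8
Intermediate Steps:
b(K) = K^(3/2)
W(G) = (5 + G)²
P = (5 + 5*√5)² (P = (5 + 5^(3/2))² = (5 + 5*√5)² ≈ 261.80)
N = -287/50 (N = 1/(-50*1/287) = 1/(-50/287) = -287/50 ≈ -5.7400)
P*N = (150 + 50*√5)*(-287/50) = -861 - 287*√5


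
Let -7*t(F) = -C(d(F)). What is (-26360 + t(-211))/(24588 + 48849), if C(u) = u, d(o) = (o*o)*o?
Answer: -3192817/171353 ≈ -18.633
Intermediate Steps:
d(o) = o³ (d(o) = o²*o = o³)
t(F) = F³/7 (t(F) = -(-1)*F³/7 = F³/7)
(-26360 + t(-211))/(24588 + 48849) = (-26360 + (⅐)*(-211)³)/(24588 + 48849) = (-26360 + (⅐)*(-9393931))/73437 = (-26360 - 9393931/7)*(1/73437) = -9578451/7*1/73437 = -3192817/171353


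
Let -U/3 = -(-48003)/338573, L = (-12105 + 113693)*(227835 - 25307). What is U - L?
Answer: -6965941228463881/338573 ≈ -2.0574e+10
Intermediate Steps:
L = 20574414464 (L = 101588*202528 = 20574414464)
U = -144009/338573 (U = -(-3)*(-48003/338573) = -(-3)*(-48003*1/338573) = -(-3)*(-48003)/338573 = -3*48003/338573 = -144009/338573 ≈ -0.42534)
U - L = -144009/338573 - 1*20574414464 = -144009/338573 - 20574414464 = -6965941228463881/338573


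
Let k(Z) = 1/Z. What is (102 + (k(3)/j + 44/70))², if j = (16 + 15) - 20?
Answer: 14059082041/1334025 ≈ 10539.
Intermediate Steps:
j = 11 (j = 31 - 20 = 11)
(102 + (k(3)/j + 44/70))² = (102 + (1/(3*11) + 44/70))² = (102 + ((⅓)*(1/11) + 44*(1/70)))² = (102 + (1/33 + 22/35))² = (102 + 761/1155)² = (118571/1155)² = 14059082041/1334025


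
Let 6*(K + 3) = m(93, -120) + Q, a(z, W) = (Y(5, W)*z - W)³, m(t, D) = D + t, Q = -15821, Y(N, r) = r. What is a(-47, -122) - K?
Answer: 602454793981/3 ≈ 2.0082e+11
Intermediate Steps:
a(z, W) = (-W + W*z)³ (a(z, W) = (W*z - W)³ = (-W + W*z)³)
K = -7933/3 (K = -3 + ((-120 + 93) - 15821)/6 = -3 + (-27 - 15821)/6 = -3 + (⅙)*(-15848) = -3 - 7924/3 = -7933/3 ≈ -2644.3)
a(-47, -122) - K = (-122)³*(-1 - 47)³ - 1*(-7933/3) = -1815848*(-48)³ + 7933/3 = -1815848*(-110592) + 7933/3 = 200818262016 + 7933/3 = 602454793981/3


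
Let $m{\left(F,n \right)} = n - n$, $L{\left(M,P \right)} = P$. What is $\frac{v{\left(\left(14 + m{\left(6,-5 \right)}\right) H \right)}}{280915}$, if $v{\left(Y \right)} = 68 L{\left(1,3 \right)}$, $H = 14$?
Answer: $\frac{204}{280915} \approx 0.0007262$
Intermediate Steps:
$m{\left(F,n \right)} = 0$
$v{\left(Y \right)} = 204$ ($v{\left(Y \right)} = 68 \cdot 3 = 204$)
$\frac{v{\left(\left(14 + m{\left(6,-5 \right)}\right) H \right)}}{280915} = \frac{204}{280915}$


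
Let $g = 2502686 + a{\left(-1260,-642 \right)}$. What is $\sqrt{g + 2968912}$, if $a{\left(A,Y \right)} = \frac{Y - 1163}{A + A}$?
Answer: $\frac{\sqrt{38607600542}}{84} \approx 2339.1$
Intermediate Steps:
$a{\left(A,Y \right)} = \frac{-1163 + Y}{2 A}$
$g = \frac{1261354105}{504}$ ($g = 2502686 + \frac{-1163 - 642}{2 \left(-1260\right)} = 2502686 + \frac{1}{2} \left(- \frac{1}{1260}\right) \left(-1805\right) = 2502686 + \frac{361}{504} = \frac{1261354105}{504} \approx 2.5027 \cdot 10^{6}$)
$\sqrt{g + 2968912} = \sqrt{\frac{1261354105}{504} + 2968912} = \sqrt{\frac{2757685753}{504}} = \frac{\sqrt{38607600542}}{84}$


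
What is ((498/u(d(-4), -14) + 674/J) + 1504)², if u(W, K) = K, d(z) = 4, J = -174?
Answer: 795510583396/370881 ≈ 2.1449e+6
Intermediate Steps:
((498/u(d(-4), -14) + 674/J) + 1504)² = ((498/(-14) + 674/(-174)) + 1504)² = ((498*(-1/14) + 674*(-1/174)) + 1504)² = ((-249/7 - 337/87) + 1504)² = (-24022/609 + 1504)² = (891914/609)² = 795510583396/370881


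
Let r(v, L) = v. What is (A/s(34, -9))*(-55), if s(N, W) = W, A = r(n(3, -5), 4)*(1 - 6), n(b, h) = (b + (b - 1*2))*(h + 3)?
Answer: 2200/9 ≈ 244.44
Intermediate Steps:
n(b, h) = (-2 + 2*b)*(3 + h) (n(b, h) = (b + (b - 2))*(3 + h) = (b + (-2 + b))*(3 + h) = (-2 + 2*b)*(3 + h))
A = 40 (A = (-6 - 2*(-5) + 6*3 + 2*3*(-5))*(1 - 6) = (-6 + 10 + 18 - 30)*(-5) = -8*(-5) = 40)
(A/s(34, -9))*(-55) = (40/(-9))*(-55) = (40*(-⅑))*(-55) = -40/9*(-55) = 2200/9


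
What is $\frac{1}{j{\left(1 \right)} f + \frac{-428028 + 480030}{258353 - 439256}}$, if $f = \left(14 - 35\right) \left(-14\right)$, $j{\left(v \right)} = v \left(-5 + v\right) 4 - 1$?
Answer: $- \frac{60301}{301401732} \approx -0.00020007$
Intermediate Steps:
$j{\left(v \right)} = -1 + v \left(-20 + 4 v\right)$ ($j{\left(v \right)} = v \left(-20 + 4 v\right) - 1 = -1 + v \left(-20 + 4 v\right)$)
$f = 294$ ($f = \left(-21\right) \left(-14\right) = 294$)
$\frac{1}{j{\left(1 \right)} f + \frac{-428028 + 480030}{258353 - 439256}} = \frac{1}{\left(-1 - 20 + 4 \cdot 1^{2}\right) 294 + \frac{-428028 + 480030}{258353 - 439256}} = \frac{1}{\left(-1 - 20 + 4 \cdot 1\right) 294 + \frac{52002}{-180903}} = \frac{1}{\left(-1 - 20 + 4\right) 294 + 52002 \left(- \frac{1}{180903}\right)} = \frac{1}{\left(-17\right) 294 - \frac{17334}{60301}} = \frac{1}{-4998 - \frac{17334}{60301}} = \frac{1}{- \frac{301401732}{60301}} = - \frac{60301}{301401732}$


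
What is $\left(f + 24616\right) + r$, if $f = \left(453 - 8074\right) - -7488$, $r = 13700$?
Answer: $38183$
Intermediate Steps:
$f = -133$ ($f = -7621 + 7488 = -133$)
$\left(f + 24616\right) + r = \left(-133 + 24616\right) + 13700 = 24483 + 13700 = 38183$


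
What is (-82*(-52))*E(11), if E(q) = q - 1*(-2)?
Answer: 55432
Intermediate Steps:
E(q) = 2 + q (E(q) = q + 2 = 2 + q)
(-82*(-52))*E(11) = (-82*(-52))*(2 + 11) = 4264*13 = 55432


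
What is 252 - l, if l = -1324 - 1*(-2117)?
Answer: -541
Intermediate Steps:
l = 793 (l = -1324 + 2117 = 793)
252 - l = 252 - 1*793 = 252 - 793 = -541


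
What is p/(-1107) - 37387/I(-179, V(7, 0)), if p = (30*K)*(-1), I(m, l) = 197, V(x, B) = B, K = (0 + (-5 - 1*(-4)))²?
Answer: -13793833/72693 ≈ -189.75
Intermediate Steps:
K = 1 (K = (0 + (-5 + 4))² = (0 - 1)² = (-1)² = 1)
p = -30 (p = (30*1)*(-1) = 30*(-1) = -30)
p/(-1107) - 37387/I(-179, V(7, 0)) = -30/(-1107) - 37387/197 = -30*(-1/1107) - 37387*1/197 = 10/369 - 37387/197 = -13793833/72693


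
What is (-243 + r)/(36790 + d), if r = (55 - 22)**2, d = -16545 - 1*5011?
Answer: 141/2539 ≈ 0.055534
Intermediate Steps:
d = -21556 (d = -16545 - 5011 = -21556)
r = 1089 (r = 33**2 = 1089)
(-243 + r)/(36790 + d) = (-243 + 1089)/(36790 - 21556) = 846/15234 = 846*(1/15234) = 141/2539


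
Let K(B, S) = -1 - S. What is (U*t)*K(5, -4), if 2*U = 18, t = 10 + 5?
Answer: 405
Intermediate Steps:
t = 15
U = 9 (U = (1/2)*18 = 9)
(U*t)*K(5, -4) = (9*15)*(-1 - 1*(-4)) = 135*(-1 + 4) = 135*3 = 405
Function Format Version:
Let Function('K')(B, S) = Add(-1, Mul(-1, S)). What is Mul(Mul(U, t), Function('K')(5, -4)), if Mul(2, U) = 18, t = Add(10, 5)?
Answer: 405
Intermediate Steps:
t = 15
U = 9 (U = Mul(Rational(1, 2), 18) = 9)
Mul(Mul(U, t), Function('K')(5, -4)) = Mul(Mul(9, 15), Add(-1, Mul(-1, -4))) = Mul(135, Add(-1, 4)) = Mul(135, 3) = 405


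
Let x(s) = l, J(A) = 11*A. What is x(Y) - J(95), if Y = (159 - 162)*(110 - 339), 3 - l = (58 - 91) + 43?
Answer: -1052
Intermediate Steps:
l = -7 (l = 3 - ((58 - 91) + 43) = 3 - (-33 + 43) = 3 - 1*10 = 3 - 10 = -7)
Y = 687 (Y = -3*(-229) = 687)
x(s) = -7
x(Y) - J(95) = -7 - 11*95 = -7 - 1*1045 = -7 - 1045 = -1052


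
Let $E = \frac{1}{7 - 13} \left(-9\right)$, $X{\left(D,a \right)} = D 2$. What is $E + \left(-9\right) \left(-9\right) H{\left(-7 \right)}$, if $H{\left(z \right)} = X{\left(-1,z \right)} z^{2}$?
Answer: $- \frac{15873}{2} \approx -7936.5$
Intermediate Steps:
$X{\left(D,a \right)} = 2 D$
$H{\left(z \right)} = - 2 z^{2}$ ($H{\left(z \right)} = 2 \left(-1\right) z^{2} = - 2 z^{2}$)
$E = \frac{3}{2}$ ($E = \frac{1}{-6} \left(-9\right) = \left(- \frac{1}{6}\right) \left(-9\right) = \frac{3}{2} \approx 1.5$)
$E + \left(-9\right) \left(-9\right) H{\left(-7 \right)} = \frac{3}{2} + \left(-9\right) \left(-9\right) \left(- 2 \left(-7\right)^{2}\right) = \frac{3}{2} + 81 \left(\left(-2\right) 49\right) = \frac{3}{2} + 81 \left(-98\right) = \frac{3}{2} - 7938 = - \frac{15873}{2}$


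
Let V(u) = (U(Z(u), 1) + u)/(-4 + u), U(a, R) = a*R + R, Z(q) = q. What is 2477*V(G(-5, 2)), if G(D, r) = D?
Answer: 2477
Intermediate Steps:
U(a, R) = R + R*a (U(a, R) = R*a + R = R + R*a)
V(u) = (1 + 2*u)/(-4 + u) (V(u) = (1*(1 + u) + u)/(-4 + u) = ((1 + u) + u)/(-4 + u) = (1 + 2*u)/(-4 + u))
2477*V(G(-5, 2)) = 2477*((1 + 2*(-5))/(-4 - 5)) = 2477*((1 - 10)/(-9)) = 2477*(-⅑*(-9)) = 2477*1 = 2477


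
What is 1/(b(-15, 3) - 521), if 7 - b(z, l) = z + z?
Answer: -1/484 ≈ -0.0020661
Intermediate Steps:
b(z, l) = 7 - 2*z (b(z, l) = 7 - (z + z) = 7 - 2*z)
1/(b(-15, 3) - 521) = 1/((7 - 2*(-15)) - 521) = 1/((7 + 30) - 521) = 1/(37 - 521) = 1/(-484) = -1/484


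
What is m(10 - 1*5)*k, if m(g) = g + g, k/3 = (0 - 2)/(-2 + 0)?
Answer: 30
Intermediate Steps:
k = 3 (k = 3*((0 - 2)/(-2 + 0)) = 3*(-2/(-2)) = 3*(-2*(-½)) = 3*1 = 3)
m(g) = 2*g
m(10 - 1*5)*k = (2*(10 - 1*5))*3 = (2*(10 - 5))*3 = (2*5)*3 = 10*3 = 30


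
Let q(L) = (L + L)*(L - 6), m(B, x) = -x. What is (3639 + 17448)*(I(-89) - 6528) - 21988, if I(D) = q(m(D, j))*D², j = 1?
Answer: 2200743854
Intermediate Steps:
q(L) = 2*L*(-6 + L) (q(L) = (2*L)*(-6 + L) = 2*L*(-6 + L))
I(D) = 14*D² (I(D) = (2*(-1*1)*(-6 - 1*1))*D² = (2*(-1)*(-6 - 1))*D² = (2*(-1)*(-7))*D² = 14*D²)
(3639 + 17448)*(I(-89) - 6528) - 21988 = (3639 + 17448)*(14*(-89)² - 6528) - 21988 = 21087*(14*7921 - 6528) - 21988 = 21087*(110894 - 6528) - 21988 = 21087*104366 - 21988 = 2200765842 - 21988 = 2200743854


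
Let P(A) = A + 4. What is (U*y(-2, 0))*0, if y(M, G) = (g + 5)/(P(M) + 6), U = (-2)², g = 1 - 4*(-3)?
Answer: 0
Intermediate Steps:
P(A) = 4 + A
g = 13 (g = 1 + 12 = 13)
U = 4
y(M, G) = 18/(10 + M) (y(M, G) = (13 + 5)/((4 + M) + 6) = 18/(10 + M))
(U*y(-2, 0))*0 = (4*(18/(10 - 2)))*0 = (4*(18/8))*0 = (4*(18*(⅛)))*0 = (4*(9/4))*0 = 9*0 = 0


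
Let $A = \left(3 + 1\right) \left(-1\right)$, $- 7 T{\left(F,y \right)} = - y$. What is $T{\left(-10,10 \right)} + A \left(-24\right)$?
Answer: $\frac{682}{7} \approx 97.429$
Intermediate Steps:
$T{\left(F,y \right)} = \frac{y}{7}$ ($T{\left(F,y \right)} = - \frac{\left(-1\right) y}{7} = \frac{y}{7}$)
$A = -4$ ($A = 4 \left(-1\right) = -4$)
$T{\left(-10,10 \right)} + A \left(-24\right) = \frac{1}{7} \cdot 10 - -96 = \frac{10}{7} + 96 = \frac{682}{7}$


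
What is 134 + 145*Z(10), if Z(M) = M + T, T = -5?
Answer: 859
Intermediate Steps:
Z(M) = -5 + M (Z(M) = M - 5 = -5 + M)
134 + 145*Z(10) = 134 + 145*(-5 + 10) = 134 + 145*5 = 134 + 725 = 859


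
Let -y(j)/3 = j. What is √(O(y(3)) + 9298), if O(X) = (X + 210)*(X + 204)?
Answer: √48493 ≈ 220.21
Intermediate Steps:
y(j) = -3*j
O(X) = (204 + X)*(210 + X) (O(X) = (210 + X)*(204 + X) = (204 + X)*(210 + X))
√(O(y(3)) + 9298) = √((42840 + (-3*3)² + 414*(-3*3)) + 9298) = √((42840 + (-9)² + 414*(-9)) + 9298) = √((42840 + 81 - 3726) + 9298) = √(39195 + 9298) = √48493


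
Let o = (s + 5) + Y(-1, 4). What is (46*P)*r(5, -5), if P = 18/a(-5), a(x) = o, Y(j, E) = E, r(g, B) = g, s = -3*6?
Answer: -460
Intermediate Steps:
s = -18
o = -9 (o = (-18 + 5) + 4 = -13 + 4 = -9)
a(x) = -9
P = -2 (P = 18/(-9) = 18*(-⅑) = -2)
(46*P)*r(5, -5) = (46*(-2))*5 = -92*5 = -460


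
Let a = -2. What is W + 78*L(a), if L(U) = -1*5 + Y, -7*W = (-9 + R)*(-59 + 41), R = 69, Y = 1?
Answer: -1104/7 ≈ -157.71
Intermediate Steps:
W = 1080/7 (W = -(-9 + 69)*(-59 + 41)/7 = -60*(-18)/7 = -⅐*(-1080) = 1080/7 ≈ 154.29)
L(U) = -4 (L(U) = -1*5 + 1 = -5 + 1 = -4)
W + 78*L(a) = 1080/7 + 78*(-4) = 1080/7 - 312 = -1104/7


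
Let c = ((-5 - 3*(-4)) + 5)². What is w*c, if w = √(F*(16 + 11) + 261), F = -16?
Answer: 432*I*√19 ≈ 1883.0*I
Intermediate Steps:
c = 144 (c = ((-5 + 12) + 5)² = (7 + 5)² = 12² = 144)
w = 3*I*√19 (w = √(-16*(16 + 11) + 261) = √(-16*27 + 261) = √(-432 + 261) = √(-171) = 3*I*√19 ≈ 13.077*I)
w*c = (3*I*√19)*144 = 432*I*√19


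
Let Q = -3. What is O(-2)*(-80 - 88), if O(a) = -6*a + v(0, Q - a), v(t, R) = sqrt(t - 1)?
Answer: -2016 - 168*I ≈ -2016.0 - 168.0*I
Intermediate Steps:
v(t, R) = sqrt(-1 + t)
O(a) = I - 6*a (O(a) = -6*a + sqrt(-1 + 0) = -6*a + sqrt(-1) = -6*a + I = I - 6*a)
O(-2)*(-80 - 88) = (I - 6*(-2))*(-80 - 88) = (I + 12)*(-168) = (12 + I)*(-168) = -2016 - 168*I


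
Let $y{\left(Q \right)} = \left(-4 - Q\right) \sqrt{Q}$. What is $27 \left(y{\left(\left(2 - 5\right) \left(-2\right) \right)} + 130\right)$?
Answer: $3510 - 270 \sqrt{6} \approx 2848.6$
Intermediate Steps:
$y{\left(Q \right)} = \sqrt{Q} \left(-4 - Q\right)$
$27 \left(y{\left(\left(2 - 5\right) \left(-2\right) \right)} + 130\right) = 27 \left(\sqrt{\left(2 - 5\right) \left(-2\right)} \left(-4 - \left(2 - 5\right) \left(-2\right)\right) + 130\right) = 27 \left(\sqrt{\left(-3\right) \left(-2\right)} \left(-4 - \left(-3\right) \left(-2\right)\right) + 130\right) = 27 \left(\sqrt{6} \left(-4 - 6\right) + 130\right) = 27 \left(\sqrt{6} \left(-10\right) + 130\right) = 27 \left(- 10 \sqrt{6} + 130\right) = 27 \left(130 - 10 \sqrt{6}\right) = 3510 - 270 \sqrt{6}$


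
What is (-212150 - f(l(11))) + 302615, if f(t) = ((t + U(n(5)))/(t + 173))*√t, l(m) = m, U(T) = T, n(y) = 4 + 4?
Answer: 90465 - 19*√11/184 ≈ 90465.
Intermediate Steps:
n(y) = 8
f(t) = √t*(8 + t)/(173 + t) (f(t) = ((t + 8)/(t + 173))*√t = ((8 + t)/(173 + t))*√t = √t*(8 + t)/(173 + t))
(-212150 - f(l(11))) + 302615 = (-212150 - √11*(8 + 11)/(173 + 11)) + 302615 = (-212150 - √11*19/184) + 302615 = (-212150 - 19*√11/184) + 302615 = 90465 - 19*√11/184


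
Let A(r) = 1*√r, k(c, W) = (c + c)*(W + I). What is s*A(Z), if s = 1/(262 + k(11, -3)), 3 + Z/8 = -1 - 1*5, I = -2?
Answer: 3*I*√2/76 ≈ 0.055824*I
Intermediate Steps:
Z = -72 (Z = -24 + 8*(-1 - 1*5) = -24 + 8*(-1 - 5) = -24 + 8*(-6) = -24 - 48 = -72)
k(c, W) = 2*c*(-2 + W) (k(c, W) = (c + c)*(W - 2) = (2*c)*(-2 + W) = 2*c*(-2 + W))
A(r) = √r
s = 1/152 (s = 1/(262 + 2*11*(-2 - 3)) = 1/(262 + 2*11*(-5)) = 1/(262 - 110) = 1/152 ≈ 0.0065789)
s*A(Z) = √(-72)/152 = (6*I*√2)/152 = 3*I*√2/76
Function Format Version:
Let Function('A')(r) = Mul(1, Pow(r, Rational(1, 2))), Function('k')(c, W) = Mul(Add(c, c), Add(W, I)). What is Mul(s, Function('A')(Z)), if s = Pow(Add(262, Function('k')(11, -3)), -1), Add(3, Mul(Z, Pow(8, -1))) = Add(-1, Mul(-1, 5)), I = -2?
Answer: Mul(Rational(3, 76), I, Pow(2, Rational(1, 2))) ≈ Mul(0.055824, I)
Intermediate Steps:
Z = -72 (Z = Add(-24, Mul(8, Add(-1, Mul(-1, 5)))) = Add(-24, Mul(8, Add(-1, -5))) = Add(-24, Mul(8, -6)) = Add(-24, -48) = -72)
Function('k')(c, W) = Mul(2, c, Add(-2, W)) (Function('k')(c, W) = Mul(Add(c, c), Add(W, -2)) = Mul(Mul(2, c), Add(-2, W)) = Mul(2, c, Add(-2, W)))
Function('A')(r) = Pow(r, Rational(1, 2))
s = Rational(1, 152) (s = Pow(Add(262, Mul(2, 11, Add(-2, -3))), -1) = Pow(Add(262, Mul(2, 11, -5)), -1) = Pow(Add(262, -110), -1) = Pow(152, -1) = Rational(1, 152) ≈ 0.0065789)
Mul(s, Function('A')(Z)) = Mul(Rational(1, 152), Pow(-72, Rational(1, 2))) = Mul(Rational(1, 152), Mul(6, I, Pow(2, Rational(1, 2)))) = Mul(Rational(3, 76), I, Pow(2, Rational(1, 2)))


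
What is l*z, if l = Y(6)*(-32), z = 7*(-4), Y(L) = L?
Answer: 5376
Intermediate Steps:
z = -28
l = -192 (l = 6*(-32) = -192)
l*z = -192*(-28) = 5376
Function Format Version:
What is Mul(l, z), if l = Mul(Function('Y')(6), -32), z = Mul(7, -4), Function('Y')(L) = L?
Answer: 5376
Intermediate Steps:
z = -28
l = -192 (l = Mul(6, -32) = -192)
Mul(l, z) = Mul(-192, -28) = 5376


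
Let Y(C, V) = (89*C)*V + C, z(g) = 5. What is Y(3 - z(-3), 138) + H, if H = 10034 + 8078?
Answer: -6454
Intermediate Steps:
H = 18112
Y(C, V) = C + 89*C*V (Y(C, V) = 89*C*V + C = C + 89*C*V)
Y(3 - z(-3), 138) + H = (3 - 1*5)*(1 + 89*138) + 18112 = (3 - 5)*(1 + 12282) + 18112 = -2*12283 + 18112 = -24566 + 18112 = -6454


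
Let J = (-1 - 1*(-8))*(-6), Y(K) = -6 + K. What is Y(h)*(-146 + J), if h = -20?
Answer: 4888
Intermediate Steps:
J = -42 (J = (-1 + 8)*(-6) = 7*(-6) = -42)
Y(h)*(-146 + J) = (-6 - 20)*(-146 - 42) = -26*(-188) = 4888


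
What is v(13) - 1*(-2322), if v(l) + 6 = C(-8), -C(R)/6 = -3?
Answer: 2334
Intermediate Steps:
C(R) = 18 (C(R) = -6*(-3) = 18)
v(l) = 12 (v(l) = -6 + 18 = 12)
v(13) - 1*(-2322) = 12 - 1*(-2322) = 12 + 2322 = 2334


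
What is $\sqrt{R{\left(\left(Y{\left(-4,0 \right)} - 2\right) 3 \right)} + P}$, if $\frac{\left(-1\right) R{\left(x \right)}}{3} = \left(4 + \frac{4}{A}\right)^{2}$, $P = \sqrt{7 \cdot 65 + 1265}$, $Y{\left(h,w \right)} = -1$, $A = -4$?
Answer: $\sqrt{-27 + 2 \sqrt{430}} \approx 3.8043$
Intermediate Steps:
$P = 2 \sqrt{430}$ ($P = \sqrt{455 + 1265} = \sqrt{1720} = 2 \sqrt{430} \approx 41.473$)
$R{\left(x \right)} = -27$ ($R{\left(x \right)} = - 3 \left(4 + \frac{4}{-4}\right)^{2} = - 3 \left(4 + 4 \left(- \frac{1}{4}\right)\right)^{2} = - 3 \left(4 - 1\right)^{2} = - 3 \cdot 3^{2} = \left(-3\right) 9 = -27$)
$\sqrt{R{\left(\left(Y{\left(-4,0 \right)} - 2\right) 3 \right)} + P} = \sqrt{-27 + 2 \sqrt{430}}$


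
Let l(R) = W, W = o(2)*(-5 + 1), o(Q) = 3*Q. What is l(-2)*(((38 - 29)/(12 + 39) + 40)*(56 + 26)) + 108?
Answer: -1342308/17 ≈ -78959.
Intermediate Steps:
W = -24 (W = (3*2)*(-5 + 1) = 6*(-4) = -24)
l(R) = -24
l(-2)*(((38 - 29)/(12 + 39) + 40)*(56 + 26)) + 108 = -24*((38 - 29)/(12 + 39) + 40)*(56 + 26) + 108 = -24*(9/51 + 40)*82 + 108 = -24*(9*(1/51) + 40)*82 + 108 = -24*(3/17 + 40)*82 + 108 = -16392*82/17 + 108 = -24*56006/17 + 108 = -1344144/17 + 108 = -1342308/17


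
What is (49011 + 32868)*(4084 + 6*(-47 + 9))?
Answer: 315725424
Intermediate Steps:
(49011 + 32868)*(4084 + 6*(-47 + 9)) = 81879*(4084 + 6*(-38)) = 81879*(4084 - 228) = 81879*3856 = 315725424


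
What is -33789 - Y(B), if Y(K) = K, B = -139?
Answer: -33650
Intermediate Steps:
-33789 - Y(B) = -33789 - 1*(-139) = -33789 + 139 = -33650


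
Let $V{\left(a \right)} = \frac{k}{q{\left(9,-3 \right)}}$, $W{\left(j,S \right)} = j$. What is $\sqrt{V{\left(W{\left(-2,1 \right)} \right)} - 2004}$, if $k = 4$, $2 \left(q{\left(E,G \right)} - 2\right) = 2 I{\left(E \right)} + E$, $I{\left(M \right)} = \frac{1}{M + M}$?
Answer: $\frac{10 i \sqrt{69738}}{59} \approx 44.759 i$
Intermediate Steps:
$I{\left(M \right)} = \frac{1}{2 M}$
$q{\left(E,G \right)} = 2 + \frac{E}{2} + \frac{1}{2 E}$ ($q{\left(E,G \right)} = 2 + \frac{2 \frac{1}{2 E} + E}{2} = 2 + \frac{\frac{1}{E} + E}{2} = 2 + \frac{E + \frac{1}{E}}{2} = 2 + \left(\frac{E}{2} + \frac{1}{2 E}\right) = 2 + \frac{E}{2} + \frac{1}{2 E}$)
$V{\left(a \right)} = \frac{36}{59}$ ($V{\left(a \right)} = \frac{4}{\frac{1}{2} \cdot \frac{1}{9} \left(1 + 9 \left(4 + 9\right)\right)} = \frac{4}{\frac{1}{2} \cdot \frac{1}{9} \left(1 + 9 \cdot 13\right)} = \frac{4}{\frac{1}{2} \cdot \frac{1}{9} \left(1 + 117\right)} = \frac{4}{\frac{1}{2} \cdot \frac{1}{9} \cdot 118} = \frac{4}{\frac{59}{9}} = 4 \cdot \frac{9}{59} = \frac{36}{59}$)
$\sqrt{V{\left(W{\left(-2,1 \right)} \right)} - 2004} = \sqrt{\frac{36}{59} - 2004} = \sqrt{- \frac{118200}{59}} = \frac{10 i \sqrt{69738}}{59}$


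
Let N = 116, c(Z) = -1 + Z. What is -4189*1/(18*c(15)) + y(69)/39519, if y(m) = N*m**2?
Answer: -2930171/1106532 ≈ -2.6481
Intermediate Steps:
y(m) = 116*m**2
-4189*1/(18*c(15)) + y(69)/39519 = -4189*1/(18*(-1 + 15)) + (116*69**2)/39519 = -4189/(18*14) + (116*4761)*(1/39519) = -4189/252 + 552276*(1/39519) = -4189*1/252 + 61364/4391 = -4189/252 + 61364/4391 = -2930171/1106532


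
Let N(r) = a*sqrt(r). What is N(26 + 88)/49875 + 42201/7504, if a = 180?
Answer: 42201/7504 + 12*sqrt(114)/3325 ≈ 5.6623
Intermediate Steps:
N(r) = 180*sqrt(r)
N(26 + 88)/49875 + 42201/7504 = (180*sqrt(26 + 88))/49875 + 42201/7504 = (180*sqrt(114))*(1/49875) + 42201*(1/7504) = 12*sqrt(114)/3325 + 42201/7504 = 42201/7504 + 12*sqrt(114)/3325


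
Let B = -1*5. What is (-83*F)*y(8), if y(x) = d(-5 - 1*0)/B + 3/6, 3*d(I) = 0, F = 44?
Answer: -1826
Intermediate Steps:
d(I) = 0 (d(I) = (⅓)*0 = 0)
B = -5
y(x) = ½ (y(x) = 0/(-5) + 3/6 = 0*(-⅕) + 3*(⅙) = 0 + ½ = ½)
(-83*F)*y(8) = -83*44*(½) = -3652*½ = -1826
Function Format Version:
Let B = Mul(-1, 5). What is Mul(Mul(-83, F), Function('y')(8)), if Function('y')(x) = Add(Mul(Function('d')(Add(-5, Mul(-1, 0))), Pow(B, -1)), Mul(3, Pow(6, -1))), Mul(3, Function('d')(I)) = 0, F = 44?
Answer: -1826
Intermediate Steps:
Function('d')(I) = 0 (Function('d')(I) = Mul(Rational(1, 3), 0) = 0)
B = -5
Function('y')(x) = Rational(1, 2) (Function('y')(x) = Add(Mul(0, Pow(-5, -1)), Mul(3, Pow(6, -1))) = Add(Mul(0, Rational(-1, 5)), Mul(3, Rational(1, 6))) = Add(0, Rational(1, 2)) = Rational(1, 2))
Mul(Mul(-83, F), Function('y')(8)) = Mul(Mul(-83, 44), Rational(1, 2)) = Mul(-3652, Rational(1, 2)) = -1826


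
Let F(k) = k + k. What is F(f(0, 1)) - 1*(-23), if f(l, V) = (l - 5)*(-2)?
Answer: 43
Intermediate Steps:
f(l, V) = 10 - 2*l (f(l, V) = (-5 + l)*(-2) = 10 - 2*l)
F(k) = 2*k
F(f(0, 1)) - 1*(-23) = 2*(10 - 2*0) - 1*(-23) = 2*(10 + 0) + 23 = 2*10 + 23 = 20 + 23 = 43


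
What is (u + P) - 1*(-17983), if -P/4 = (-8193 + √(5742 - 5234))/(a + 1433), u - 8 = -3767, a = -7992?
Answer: 93262444/6559 + 8*√127/6559 ≈ 14219.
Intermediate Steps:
u = -3759 (u = 8 - 3767 = -3759)
P = -32772/6559 + 8*√127/6559 (P = -4*(-8193 + √(5742 - 5234))/(-7992 + 1433) = -4*(-8193 + √508)/(-6559) = -4*(-8193 + 2*√127)*(-1)/6559 = -4*(8193/6559 - 2*√127/6559) = -32772/6559 + 8*√127/6559 ≈ -4.9827)
(u + P) - 1*(-17983) = (-3759 + (-32772/6559 + 8*√127/6559)) - 1*(-17983) = (-24688053/6559 + 8*√127/6559) + 17983 = 93262444/6559 + 8*√127/6559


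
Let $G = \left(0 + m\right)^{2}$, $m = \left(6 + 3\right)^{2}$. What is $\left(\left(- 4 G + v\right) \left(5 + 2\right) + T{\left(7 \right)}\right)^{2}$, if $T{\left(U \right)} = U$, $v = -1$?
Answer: $33748629264$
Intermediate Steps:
$m = 81$ ($m = 9^{2} = 81$)
$G = 6561$ ($G = \left(0 + 81\right)^{2} = 81^{2} = 6561$)
$\left(\left(- 4 G + v\right) \left(5 + 2\right) + T{\left(7 \right)}\right)^{2} = \left(\left(\left(-4\right) 6561 - 1\right) \left(5 + 2\right) + 7\right)^{2} = \left(\left(-26244 - 1\right) 7 + 7\right)^{2} = \left(\left(-26245\right) 7 + 7\right)^{2} = \left(-183715 + 7\right)^{2} = \left(-183708\right)^{2} = 33748629264$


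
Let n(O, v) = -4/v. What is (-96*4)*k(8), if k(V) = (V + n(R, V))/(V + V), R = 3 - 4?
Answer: -180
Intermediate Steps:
R = -1
k(V) = (V - 4/V)/(2*V) (k(V) = (V - 4/V)/(V + V) = (V - 4/V)/((2*V)) = (V - 4/V)*(1/(2*V)) = (V - 4/V)/(2*V))
(-96*4)*k(8) = (-96*4)*(1/2 - 2/8**2) = -384*(1/2 - 2*1/64) = -384*(1/2 - 1/32) = -384*15/32 = -180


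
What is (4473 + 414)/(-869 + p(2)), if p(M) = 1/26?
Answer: -42354/7531 ≈ -5.6240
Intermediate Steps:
p(M) = 1/26
(4473 + 414)/(-869 + p(2)) = (4473 + 414)/(-869 + 1/26) = 4887/(-22593/26) = 4887*(-26/22593) = -42354/7531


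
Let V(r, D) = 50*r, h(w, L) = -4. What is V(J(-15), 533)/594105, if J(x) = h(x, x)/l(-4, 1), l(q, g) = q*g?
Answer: 10/118821 ≈ 8.4160e-5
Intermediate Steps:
l(q, g) = g*q
J(x) = 1 (J(x) = -4/(1*(-4)) = -4/(-4) = -4*(-1/4) = 1)
V(J(-15), 533)/594105 = (50*1)/594105 = 50*(1/594105) = 10/118821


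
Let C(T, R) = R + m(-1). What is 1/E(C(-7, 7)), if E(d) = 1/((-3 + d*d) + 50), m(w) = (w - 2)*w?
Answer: 147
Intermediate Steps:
m(w) = w*(-2 + w) (m(w) = (-2 + w)*w = w*(-2 + w))
C(T, R) = 3 + R (C(T, R) = R - (-2 - 1) = R - 1*(-3) = R + 3 = 3 + R)
E(d) = 1/(47 + d**2) (E(d) = 1/((-3 + d**2) + 50) = 1/(47 + d**2))
1/E(C(-7, 7)) = 1/(1/(47 + (3 + 7)**2)) = 1/(1/(47 + 10**2)) = 1/(1/(47 + 100)) = 1/(1/147) = 147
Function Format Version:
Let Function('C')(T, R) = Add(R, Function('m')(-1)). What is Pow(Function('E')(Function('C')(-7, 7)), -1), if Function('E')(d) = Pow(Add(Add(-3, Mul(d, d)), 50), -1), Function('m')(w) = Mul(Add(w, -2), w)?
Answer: 147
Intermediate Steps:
Function('m')(w) = Mul(w, Add(-2, w)) (Function('m')(w) = Mul(Add(-2, w), w) = Mul(w, Add(-2, w)))
Function('C')(T, R) = Add(3, R) (Function('C')(T, R) = Add(R, Mul(-1, Add(-2, -1))) = Add(R, Mul(-1, -3)) = Add(R, 3) = Add(3, R))
Function('E')(d) = Pow(Add(47, Pow(d, 2)), -1) (Function('E')(d) = Pow(Add(Add(-3, Pow(d, 2)), 50), -1) = Pow(Add(47, Pow(d, 2)), -1))
Pow(Function('E')(Function('C')(-7, 7)), -1) = Pow(Pow(Add(47, Pow(Add(3, 7), 2)), -1), -1) = Pow(Pow(Add(47, Pow(10, 2)), -1), -1) = Pow(Pow(Add(47, 100), -1), -1) = Pow(Pow(147, -1), -1) = Pow(Rational(1, 147), -1) = 147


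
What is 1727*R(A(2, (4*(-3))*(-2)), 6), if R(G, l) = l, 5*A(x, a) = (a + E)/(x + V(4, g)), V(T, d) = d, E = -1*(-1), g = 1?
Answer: 10362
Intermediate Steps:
E = 1
A(x, a) = (1 + a)/(5*(1 + x)) (A(x, a) = ((a + 1)/(x + 1))/5 = ((1 + a)/(1 + x))/5 = (1 + a)/(5*(1 + x)))
1727*R(A(2, (4*(-3))*(-2)), 6) = 1727*6 = 10362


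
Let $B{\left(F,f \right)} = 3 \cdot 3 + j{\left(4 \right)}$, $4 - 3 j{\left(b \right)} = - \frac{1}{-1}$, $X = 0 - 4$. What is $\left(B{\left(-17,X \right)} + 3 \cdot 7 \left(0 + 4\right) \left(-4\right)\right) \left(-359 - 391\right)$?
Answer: $244500$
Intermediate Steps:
$X = -4$
$j{\left(b \right)} = 1$ ($j{\left(b \right)} = \frac{4}{3} - \frac{\left(-1\right) \frac{1}{-1}}{3} = \frac{4}{3} - \frac{\left(-1\right) \left(-1\right)}{3} = \frac{4}{3} - \frac{1}{3} = 1$)
$B{\left(F,f \right)} = 10$ ($B{\left(F,f \right)} = 3 \cdot 3 + 1 = 9 + 1 = 10$)
$\left(B{\left(-17,X \right)} + 3 \cdot 7 \left(0 + 4\right) \left(-4\right)\right) \left(-359 - 391\right) = \left(10 + 3 \cdot 7 \left(0 + 4\right) \left(-4\right)\right) \left(-359 - 391\right) = \left(10 + 21 \cdot 4 \left(-4\right)\right) \left(-750\right) = \left(10 + 21 \left(-16\right)\right) \left(-750\right) = \left(10 - 336\right) \left(-750\right) = \left(-326\right) \left(-750\right) = 244500$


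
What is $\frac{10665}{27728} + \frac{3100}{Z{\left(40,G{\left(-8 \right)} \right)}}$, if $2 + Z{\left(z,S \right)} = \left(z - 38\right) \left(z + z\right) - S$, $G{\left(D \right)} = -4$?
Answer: $\frac{43842265}{2245968} \approx 19.52$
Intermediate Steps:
$Z{\left(z,S \right)} = -2 - S + 2 z \left(-38 + z\right)$ ($Z{\left(z,S \right)} = -2 - \left(S - \left(z - 38\right) \left(z + z\right)\right) = -2 - \left(S - \left(-38 + z\right) 2 z\right) = -2 - \left(S - 2 z \left(-38 + z\right)\right) = -2 - S + 2 z \left(-38 + z\right)$)
$\frac{10665}{27728} + \frac{3100}{Z{\left(40,G{\left(-8 \right)} \right)}} = \frac{10665}{27728} + \frac{3100}{-2 - -4 - 3040 + 2 \cdot 40^{2}} = 10665 \cdot \frac{1}{27728} + \frac{3100}{-2 + 4 - 3040 + 2 \cdot 1600} = \frac{10665}{27728} + \frac{3100}{-2 + 4 - 3040 + 3200} = \frac{10665}{27728} + \frac{3100}{162} = \frac{10665}{27728} + 3100 \cdot \frac{1}{162} = \frac{10665}{27728} + \frac{1550}{81} = \frac{43842265}{2245968}$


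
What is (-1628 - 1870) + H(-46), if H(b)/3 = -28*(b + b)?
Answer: 4230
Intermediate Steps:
H(b) = -168*b (H(b) = 3*(-28*(b + b)) = 3*(-56*b) = -168*b)
(-1628 - 1870) + H(-46) = (-1628 - 1870) - 168*(-46) = -3498 + 7728 = 4230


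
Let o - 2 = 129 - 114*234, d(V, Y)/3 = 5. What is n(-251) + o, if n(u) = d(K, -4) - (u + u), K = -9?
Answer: -26028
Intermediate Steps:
d(V, Y) = 15 (d(V, Y) = 3*5 = 15)
o = -26545 (o = 2 + (129 - 114*234) = 2 + (129 - 26676) = 2 - 26547 = -26545)
n(u) = 15 - 2*u (n(u) = 15 - (u + u) = 15 - 2*u)
n(-251) + o = (15 - 2*(-251)) - 26545 = (15 + 502) - 26545 = 517 - 26545 = -26028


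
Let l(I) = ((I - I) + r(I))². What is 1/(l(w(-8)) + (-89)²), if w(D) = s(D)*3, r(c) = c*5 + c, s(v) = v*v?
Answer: 1/1335025 ≈ 7.4905e-7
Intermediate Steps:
s(v) = v²
r(c) = 6*c (r(c) = 5*c + c = 6*c)
w(D) = 3*D² (w(D) = D²*3 = 3*D²)
l(I) = 36*I² (l(I) = ((I - I) + 6*I)² = (0 + 6*I)² = (6*I)² = 36*I²)
1/(l(w(-8)) + (-89)²) = 1/(36*(3*(-8)²)² + (-89)²) = 1/(36*(3*64)² + 7921) = 1/(36*192² + 7921) = 1/(36*36864 + 7921) = 1/(1327104 + 7921) = 1/1335025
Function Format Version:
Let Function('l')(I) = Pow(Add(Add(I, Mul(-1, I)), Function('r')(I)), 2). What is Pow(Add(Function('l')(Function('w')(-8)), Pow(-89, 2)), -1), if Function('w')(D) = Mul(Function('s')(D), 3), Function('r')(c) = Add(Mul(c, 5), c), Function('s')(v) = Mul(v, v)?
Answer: Rational(1, 1335025) ≈ 7.4905e-7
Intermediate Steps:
Function('s')(v) = Pow(v, 2)
Function('r')(c) = Mul(6, c) (Function('r')(c) = Add(Mul(5, c), c) = Mul(6, c))
Function('w')(D) = Mul(3, Pow(D, 2)) (Function('w')(D) = Mul(Pow(D, 2), 3) = Mul(3, Pow(D, 2)))
Function('l')(I) = Mul(36, Pow(I, 2)) (Function('l')(I) = Pow(Add(Add(I, Mul(-1, I)), Mul(6, I)), 2) = Pow(Add(0, Mul(6, I)), 2) = Pow(Mul(6, I), 2) = Mul(36, Pow(I, 2)))
Pow(Add(Function('l')(Function('w')(-8)), Pow(-89, 2)), -1) = Pow(Add(Mul(36, Pow(Mul(3, Pow(-8, 2)), 2)), Pow(-89, 2)), -1) = Pow(Add(Mul(36, Pow(Mul(3, 64), 2)), 7921), -1) = Pow(Add(Mul(36, Pow(192, 2)), 7921), -1) = Pow(Add(Mul(36, 36864), 7921), -1) = Pow(Add(1327104, 7921), -1) = Pow(1335025, -1) = Rational(1, 1335025)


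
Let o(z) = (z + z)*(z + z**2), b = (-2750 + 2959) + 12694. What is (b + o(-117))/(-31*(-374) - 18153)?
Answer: 3162945/6559 ≈ 482.23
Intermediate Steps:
b = 12903 (b = 209 + 12694 = 12903)
o(z) = 2*z*(z + z**2) (o(z) = (2*z)*(z + z**2) = 2*z*(z + z**2))
(b + o(-117))/(-31*(-374) - 18153) = (12903 + 2*(-117)**2*(1 - 117))/(-31*(-374) - 18153) = (12903 + 2*13689*(-116))/(11594 - 18153) = (12903 - 3175848)/(-6559) = -3162945*(-1/6559) = 3162945/6559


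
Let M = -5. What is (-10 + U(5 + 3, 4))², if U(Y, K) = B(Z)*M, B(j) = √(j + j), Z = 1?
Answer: 150 + 100*√2 ≈ 291.42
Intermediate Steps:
B(j) = √2*√j (B(j) = √(2*j) = √2*√j)
U(Y, K) = -5*√2 (U(Y, K) = (√2*√1)*(-5) = (√2*1)*(-5) = √2*(-5) = -5*√2)
(-10 + U(5 + 3, 4))² = (-10 - 5*√2)²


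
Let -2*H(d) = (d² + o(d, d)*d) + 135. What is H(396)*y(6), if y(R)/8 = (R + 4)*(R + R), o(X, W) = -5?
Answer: -74386080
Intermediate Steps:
y(R) = 16*R*(4 + R) (y(R) = 8*((R + 4)*(R + R)) = 8*((4 + R)*(2*R)) = 8*(2*R*(4 + R)) = 16*R*(4 + R))
H(d) = -135/2 - d²/2 + 5*d/2 (H(d) = -((d² - 5*d) + 135)/2 = -(135 + d² - 5*d)/2 = -135/2 - d²/2 + 5*d/2)
H(396)*y(6) = (-135/2 - ½*396² + (5/2)*396)*(16*6*(4 + 6)) = (-135/2 - ½*156816 + 990)*(16*6*10) = (-135/2 - 78408 + 990)*960 = -154971/2*960 = -74386080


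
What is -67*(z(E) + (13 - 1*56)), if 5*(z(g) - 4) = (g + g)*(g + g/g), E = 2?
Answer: 12261/5 ≈ 2452.2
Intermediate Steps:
z(g) = 4 + 2*g*(1 + g)/5 (z(g) = 4 + ((g + g)*(g + g/g))/5 = 4 + ((2*g)*(g + 1))/5 = 4 + ((2*g)*(1 + g))/5 = 4 + (2*g*(1 + g))/5 = 4 + 2*g*(1 + g)/5)
-67*(z(E) + (13 - 1*56)) = -67*((4 + (⅖)*2 + (⅖)*2²) + (13 - 1*56)) = -67*((4 + ⅘ + (⅖)*4) + (13 - 56)) = -67*((4 + ⅘ + 8/5) - 43) = -67*(32/5 - 43) = -67*(-183/5) = 12261/5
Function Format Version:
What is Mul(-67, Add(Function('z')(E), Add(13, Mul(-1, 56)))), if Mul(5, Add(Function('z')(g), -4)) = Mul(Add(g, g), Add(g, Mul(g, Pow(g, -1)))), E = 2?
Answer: Rational(12261, 5) ≈ 2452.2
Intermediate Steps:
Function('z')(g) = Add(4, Mul(Rational(2, 5), g, Add(1, g))) (Function('z')(g) = Add(4, Mul(Rational(1, 5), Mul(Add(g, g), Add(g, Mul(g, Pow(g, -1)))))) = Add(4, Mul(Rational(1, 5), Mul(Mul(2, g), Add(g, 1)))) = Add(4, Mul(Rational(1, 5), Mul(Mul(2, g), Add(1, g)))) = Add(4, Mul(Rational(1, 5), Mul(2, g, Add(1, g)))) = Add(4, Mul(Rational(2, 5), g, Add(1, g))))
Mul(-67, Add(Function('z')(E), Add(13, Mul(-1, 56)))) = Mul(-67, Add(Add(4, Mul(Rational(2, 5), 2), Mul(Rational(2, 5), Pow(2, 2))), Add(13, Mul(-1, 56)))) = Mul(-67, Add(Add(4, Rational(4, 5), Mul(Rational(2, 5), 4)), Add(13, -56))) = Mul(-67, Add(Add(4, Rational(4, 5), Rational(8, 5)), -43)) = Mul(-67, Add(Rational(32, 5), -43)) = Mul(-67, Rational(-183, 5)) = Rational(12261, 5)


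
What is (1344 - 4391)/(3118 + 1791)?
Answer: -3047/4909 ≈ -0.62070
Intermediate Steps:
(1344 - 4391)/(3118 + 1791) = -3047/4909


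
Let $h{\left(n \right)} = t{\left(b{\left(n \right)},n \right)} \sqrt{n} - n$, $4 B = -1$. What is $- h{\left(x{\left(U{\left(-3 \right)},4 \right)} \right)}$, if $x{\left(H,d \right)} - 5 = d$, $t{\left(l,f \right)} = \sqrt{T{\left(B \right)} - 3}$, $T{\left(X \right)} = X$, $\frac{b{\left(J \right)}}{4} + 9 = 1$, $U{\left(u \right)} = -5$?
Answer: $9 - \frac{3 i \sqrt{13}}{2} \approx 9.0 - 5.4083 i$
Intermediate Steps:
$B = - \frac{1}{4}$ ($B = \frac{1}{4} \left(-1\right) = - \frac{1}{4} \approx -0.25$)
$b{\left(J \right)} = -32$ ($b{\left(J \right)} = -36 + 4 \cdot 1 = -36 + 4 = -32$)
$t{\left(l,f \right)} = \frac{i \sqrt{13}}{2}$ ($t{\left(l,f \right)} = \sqrt{- \frac{1}{4} - 3} = \sqrt{- \frac{13}{4}} = \frac{i \sqrt{13}}{2}$)
$x{\left(H,d \right)} = 5 + d$
$h{\left(n \right)} = - n + \frac{i \sqrt{13} \sqrt{n}}{2}$ ($h{\left(n \right)} = \frac{i \sqrt{13}}{2} \sqrt{n} - n = \frac{i \sqrt{13} \sqrt{n}}{2} - n = - n + \frac{i \sqrt{13} \sqrt{n}}{2}$)
$- h{\left(x{\left(U{\left(-3 \right)},4 \right)} \right)} = - (- (5 + 4) + \frac{i \sqrt{13} \sqrt{5 + 4}}{2}) = - (\left(-1\right) 9 + \frac{i \sqrt{13} \sqrt{9}}{2}) = - (-9 + \frac{1}{2} i \sqrt{13} \cdot 3) = - (-9 + \frac{3 i \sqrt{13}}{2}) = 9 - \frac{3 i \sqrt{13}}{2}$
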